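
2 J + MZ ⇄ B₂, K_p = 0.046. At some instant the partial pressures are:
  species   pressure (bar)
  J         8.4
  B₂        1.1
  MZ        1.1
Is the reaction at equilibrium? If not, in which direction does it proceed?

Q_p = P(B₂) / (P(J)²·P(MZ)) = (1.1) / ((8.4)²·(1.1)) = 0.014
Q_p = 0.014 < K_p = 0.046, so the forward reaction proceeds.

to the right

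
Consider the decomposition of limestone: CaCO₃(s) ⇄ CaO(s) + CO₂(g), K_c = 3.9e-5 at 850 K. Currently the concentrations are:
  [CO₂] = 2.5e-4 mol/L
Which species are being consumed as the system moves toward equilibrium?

CaO, CO₂ (products)

(CaCO₃, CaO are pure solids — omitted from Q_c.)
Q_c = [CO₂] = 2.5e-4
Q_c = 2.5e-4 > K_c = 3.9e-5: net reverse reaction.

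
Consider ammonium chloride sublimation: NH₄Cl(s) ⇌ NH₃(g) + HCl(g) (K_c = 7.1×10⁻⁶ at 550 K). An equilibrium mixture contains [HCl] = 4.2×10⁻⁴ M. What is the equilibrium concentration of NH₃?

(NH₄Cl is a pure solid — omitted from K_c.)
At equilibrium, K_c = [NH₃]·[HCl] = 7.1×10⁻⁶.
([NH₃])·(4.2×10⁻⁴) = 7.1×10⁻⁶
[NH₃] = 0.0169 = 0.017 M

[NH₃] = 0.017 M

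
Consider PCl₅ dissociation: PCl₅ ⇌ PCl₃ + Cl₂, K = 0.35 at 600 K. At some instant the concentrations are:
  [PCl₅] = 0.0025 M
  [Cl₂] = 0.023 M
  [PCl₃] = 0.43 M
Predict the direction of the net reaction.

toward reactants

Q = [PCl₃]·[Cl₂] / [PCl₅] = (0.43)·(0.023) / (0.0025) = 4.0
Q = 4.0 > K = 0.35, so the reverse reaction proceeds.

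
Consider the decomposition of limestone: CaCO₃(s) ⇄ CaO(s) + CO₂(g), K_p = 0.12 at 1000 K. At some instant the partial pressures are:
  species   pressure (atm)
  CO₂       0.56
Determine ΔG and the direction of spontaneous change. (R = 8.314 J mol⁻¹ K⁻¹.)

(CaCO₃, CaO are pure solids — omitted from Q_p.)
Q_p = P(CO₂) = 0.560
ΔG = RT ln(Q_p/K_p) = (8.314 J mol⁻¹ K⁻¹)(1000 K) × ln(0.560/0.12)
   = (8.314 kJ/mol)(1.540) = 12.8 kJ/mol
ΔG > 0, so the forward reaction is non-spontaneous (proceeds in reverse).

ΔG = 12.8 kJ/mol; the forward reaction is non-spontaneous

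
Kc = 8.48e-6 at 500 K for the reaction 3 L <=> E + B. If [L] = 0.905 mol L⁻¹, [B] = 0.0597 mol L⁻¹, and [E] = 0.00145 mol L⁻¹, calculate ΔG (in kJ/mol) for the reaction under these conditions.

Qc = [E]·[B] / [L]³ = (0.00145)·(0.0597) / (0.905)³ = 1.17e-4
ΔG = RT ln(Qc/Kc) = (8.314 J mol⁻¹ K⁻¹)(500 K) × ln(1.17e-4/8.48e-6)
   = (4.157 kJ/mol)(2.624) = 10.9 kJ/mol
ΔG > 0, so the forward reaction is non-spontaneous (proceeds in reverse).

ΔG = 10.9 kJ/mol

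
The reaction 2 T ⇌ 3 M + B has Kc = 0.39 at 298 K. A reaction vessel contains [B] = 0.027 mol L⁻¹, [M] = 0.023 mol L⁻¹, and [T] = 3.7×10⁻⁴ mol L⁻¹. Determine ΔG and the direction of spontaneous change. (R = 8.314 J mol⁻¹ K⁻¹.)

Qc = [M]³·[B] / [T]² = (0.023)³·(0.027) / (3.7×10⁻⁴)² = 2.40
ΔG = RT ln(Qc/Kc) = (8.314 J mol⁻¹ K⁻¹)(298 K) × ln(2.40/0.39)
   = (2.478 kJ/mol)(1.817) = 4.50 kJ/mol
ΔG > 0, so the forward reaction is non-spontaneous (proceeds in reverse).

ΔG = 4.50 kJ/mol; the forward reaction is non-spontaneous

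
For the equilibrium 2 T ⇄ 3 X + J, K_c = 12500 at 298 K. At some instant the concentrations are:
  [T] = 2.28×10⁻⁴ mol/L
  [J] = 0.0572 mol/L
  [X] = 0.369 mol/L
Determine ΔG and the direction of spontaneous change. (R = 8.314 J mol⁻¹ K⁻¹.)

Q_c = [X]³·[J] / [T]² = (0.369)³·(0.0572) / (2.28×10⁻⁴)² = 55300
ΔG = RT ln(Q_c/K_c) = (8.314 J mol⁻¹ K⁻¹)(298 K) × ln(55300/12500)
   = (2.478 kJ/mol)(1.487) = 3.68 kJ/mol
ΔG > 0, so the forward reaction is non-spontaneous (proceeds in reverse).

ΔG = 3.68 kJ/mol; the forward reaction is non-spontaneous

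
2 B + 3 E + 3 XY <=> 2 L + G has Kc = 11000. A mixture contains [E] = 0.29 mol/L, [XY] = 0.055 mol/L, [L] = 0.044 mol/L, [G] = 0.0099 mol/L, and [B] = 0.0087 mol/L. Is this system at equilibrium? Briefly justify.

Qc = [L]²·[G] / ([B]²·[E]³·[XY]³) = (0.044)²·(0.0099) / ((0.0087)²·(0.29)³·(0.055)³) = 62000
Qc = 62000 > Kc = 11000: net reverse reaction.

no; Q > K, reaction proceeds in reverse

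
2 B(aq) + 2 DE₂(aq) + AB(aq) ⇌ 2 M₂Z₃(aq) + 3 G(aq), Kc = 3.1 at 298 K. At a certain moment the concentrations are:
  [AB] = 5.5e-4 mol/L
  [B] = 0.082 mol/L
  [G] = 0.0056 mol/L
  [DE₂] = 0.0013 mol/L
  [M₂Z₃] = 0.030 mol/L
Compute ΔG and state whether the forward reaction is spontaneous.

ΔG = 5.20 kJ/mol; the forward reaction is non-spontaneous

Qc = [M₂Z₃]²·[G]³ / ([B]²·[DE₂]²·[AB]) = (0.030)²·(0.0056)³ / ((0.082)²·(0.0013)²·(5.5e-4)) = 25.3
ΔG = RT ln(Qc/Kc) = (8.314 J mol⁻¹ K⁻¹)(298 K) × ln(25.3/3.1)
   = (2.478 kJ/mol)(2.099) = 5.20 kJ/mol
ΔG > 0, so the forward reaction is non-spontaneous (proceeds in reverse).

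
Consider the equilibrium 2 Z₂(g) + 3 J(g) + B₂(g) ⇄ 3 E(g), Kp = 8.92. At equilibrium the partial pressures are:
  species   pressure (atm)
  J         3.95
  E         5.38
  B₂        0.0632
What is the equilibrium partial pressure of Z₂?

At equilibrium, Kp = P(E)³ / (P(Z₂)²·P(J)³·P(B₂)) = 8.92.
(5.38)³ / ((P(Z₂))²·(3.95)³·(0.0632)) = 8.92
P(Z₂)² = 4.48 ⇒ P(Z₂) = 2.12 atm

P(Z₂) = 2.12 atm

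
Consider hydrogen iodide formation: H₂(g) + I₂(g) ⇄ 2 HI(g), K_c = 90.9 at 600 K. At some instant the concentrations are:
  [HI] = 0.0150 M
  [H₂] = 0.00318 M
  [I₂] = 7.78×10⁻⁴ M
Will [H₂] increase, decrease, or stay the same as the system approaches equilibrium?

stay the same

Q_c = [HI]² / ([H₂]·[I₂]) = (0.0150)² / ((0.00318)·(7.78×10⁻⁴)) = 90.9
Q_c = 90.9 = K_c; the system is at equilibrium.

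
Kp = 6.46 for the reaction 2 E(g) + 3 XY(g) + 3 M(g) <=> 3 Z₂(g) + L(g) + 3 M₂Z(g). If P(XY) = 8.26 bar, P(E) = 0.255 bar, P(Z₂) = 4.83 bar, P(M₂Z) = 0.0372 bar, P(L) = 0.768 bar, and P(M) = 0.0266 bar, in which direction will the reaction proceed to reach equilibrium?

Qp = P(Z₂)³·P(L)·P(M₂Z)³ / (P(E)²·P(XY)³·P(M)³) = (4.83)³·(0.768)·(0.0372)³ / ((0.255)²·(8.26)³·(0.0266)³) = 6.46
Qp = 6.46 = Kp, so the system is already at equilibrium.

no net change (already at equilibrium)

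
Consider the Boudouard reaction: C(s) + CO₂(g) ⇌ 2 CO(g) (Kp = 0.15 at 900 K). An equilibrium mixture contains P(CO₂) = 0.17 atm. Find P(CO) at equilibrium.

P(CO) = 0.16 atm

(C is a pure solid — omitted from Kp.)
At equilibrium, Kp = P(CO)² / P(CO₂) = 0.15.
(P(CO))² / (0.17) = 0.15
P(CO)² = 0.0255 ⇒ P(CO) = 0.16 atm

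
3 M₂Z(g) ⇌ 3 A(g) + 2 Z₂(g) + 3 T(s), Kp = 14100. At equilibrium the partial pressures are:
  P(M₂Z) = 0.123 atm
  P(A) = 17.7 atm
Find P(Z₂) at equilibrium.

P(Z₂) = 0.0688 atm

(T is a pure solid — omitted from Kp.)
At equilibrium, Kp = P(A)³·P(Z₂)² / P(M₂Z)³ = 14100.
(17.7)³·(P(Z₂))² / (0.123)³ = 14100
P(Z₂)² = 0.00473 ⇒ P(Z₂) = 0.0688 atm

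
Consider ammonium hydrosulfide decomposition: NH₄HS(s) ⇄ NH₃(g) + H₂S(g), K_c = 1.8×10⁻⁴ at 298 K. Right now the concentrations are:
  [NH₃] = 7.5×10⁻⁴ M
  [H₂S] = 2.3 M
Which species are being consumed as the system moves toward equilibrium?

NH₃, H₂S (products)

(NH₄HS is a pure solid — omitted from Q_c.)
Q_c = [NH₃]·[H₂S] = (7.5×10⁻⁴)·(2.3) = 0.0017
Q_c = 0.0017 > K_c = 1.8×10⁻⁴: net reverse reaction.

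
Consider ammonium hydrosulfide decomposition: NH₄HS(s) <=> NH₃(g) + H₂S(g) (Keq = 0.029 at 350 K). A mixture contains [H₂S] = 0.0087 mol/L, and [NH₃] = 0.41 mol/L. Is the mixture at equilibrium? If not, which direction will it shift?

(NH₄HS is a pure solid — omitted from Q.)
Q = [NH₃]·[H₂S] = (0.41)·(0.0087) = 0.0036
Q = 0.0036 < Keq = 0.029: net forward reaction.

no; Q < K, reaction proceeds forward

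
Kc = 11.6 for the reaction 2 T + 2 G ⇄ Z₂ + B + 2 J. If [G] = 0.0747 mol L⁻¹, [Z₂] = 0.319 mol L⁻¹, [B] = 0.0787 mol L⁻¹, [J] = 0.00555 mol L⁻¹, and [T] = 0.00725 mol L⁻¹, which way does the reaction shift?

Qc = [Z₂]·[B]·[J]² / ([T]²·[G]²) = (0.319)·(0.0787)·(0.00555)² / ((0.00725)²·(0.0747)²) = 2.64
Qc = 2.64 < Kc = 11.6, so the forward reaction proceeds.

to the right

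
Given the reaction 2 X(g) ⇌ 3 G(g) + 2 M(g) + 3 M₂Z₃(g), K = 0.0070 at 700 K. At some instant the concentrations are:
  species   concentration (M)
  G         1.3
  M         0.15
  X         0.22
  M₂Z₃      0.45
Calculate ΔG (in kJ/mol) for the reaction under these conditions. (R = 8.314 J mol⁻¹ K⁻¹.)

Q = [G]³·[M]²·[M₂Z₃]³ / [X]² = (1.3)³·(0.15)²·(0.45)³ / (0.22)² = 0.0931
ΔG = RT ln(Q/K) = (8.314 J mol⁻¹ K⁻¹)(700 K) × ln(0.0931/0.0070)
   = (5.820 kJ/mol)(2.588) = 15.1 kJ/mol
ΔG > 0, so the forward reaction is non-spontaneous (proceeds in reverse).

ΔG = 15.1 kJ/mol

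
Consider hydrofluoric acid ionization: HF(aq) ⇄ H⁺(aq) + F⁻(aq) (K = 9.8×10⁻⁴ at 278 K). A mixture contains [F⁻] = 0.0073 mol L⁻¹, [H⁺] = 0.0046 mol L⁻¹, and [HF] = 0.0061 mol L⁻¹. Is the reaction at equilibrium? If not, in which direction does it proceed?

Q = [H⁺]·[F⁻] / [HF] = (0.0046)·(0.0073) / (0.0061) = 0.0055
Q = 0.0055 > K = 9.8×10⁻⁴, so the reverse reaction proceeds.

in the reverse direction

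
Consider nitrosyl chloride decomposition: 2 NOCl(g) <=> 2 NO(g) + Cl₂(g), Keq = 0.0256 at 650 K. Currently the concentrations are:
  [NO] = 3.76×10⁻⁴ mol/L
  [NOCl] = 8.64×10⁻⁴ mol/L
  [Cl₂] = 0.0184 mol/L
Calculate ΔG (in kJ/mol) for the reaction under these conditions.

ΔG = -10.8 kJ/mol

Q = [NO]²·[Cl₂] / [NOCl]² = (3.76×10⁻⁴)²·(0.0184) / (8.64×10⁻⁴)² = 0.00348
ΔG = RT ln(Q/Keq) = (8.314 J mol⁻¹ K⁻¹)(650 K) × ln(0.00348/0.0256)
   = (5.404 kJ/mol)(-1.996) = -10.8 kJ/mol
ΔG < 0, so the forward reaction is spontaneous (proceeds forward).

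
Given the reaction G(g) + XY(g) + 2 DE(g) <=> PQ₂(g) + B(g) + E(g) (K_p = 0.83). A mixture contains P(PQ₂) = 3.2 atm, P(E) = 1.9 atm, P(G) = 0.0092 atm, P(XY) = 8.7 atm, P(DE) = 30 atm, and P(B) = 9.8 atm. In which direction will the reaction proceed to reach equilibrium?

neither direction; the system is at equilibrium

Q_p = P(PQ₂)·P(B)·P(E) / (P(G)·P(XY)·P(DE)²) = (3.2)·(9.8)·(1.9) / ((0.0092)·(8.7)·(30)²) = 0.83
Q_p = 0.83 = K_p, so the system is already at equilibrium.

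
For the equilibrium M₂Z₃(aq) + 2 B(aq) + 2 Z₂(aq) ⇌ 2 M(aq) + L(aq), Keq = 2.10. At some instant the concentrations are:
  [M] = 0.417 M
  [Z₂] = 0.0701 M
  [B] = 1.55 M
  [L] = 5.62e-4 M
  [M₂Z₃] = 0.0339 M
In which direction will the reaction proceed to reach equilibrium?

toward products

Q = [M]²·[L] / ([M₂Z₃]·[B]²·[Z₂]²) = (0.417)²·(5.62e-4) / ((0.0339)·(1.55)²·(0.0701)²) = 0.244
Q = 0.244 < Keq = 2.10, so the forward reaction proceeds.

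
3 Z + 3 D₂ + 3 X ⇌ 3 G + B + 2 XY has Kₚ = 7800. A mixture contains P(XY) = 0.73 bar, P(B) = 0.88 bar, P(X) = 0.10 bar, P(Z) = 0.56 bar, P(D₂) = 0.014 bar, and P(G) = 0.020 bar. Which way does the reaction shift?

Qₚ = P(G)³·P(B)·P(XY)² / (P(Z)³·P(D₂)³·P(X)³) = (0.020)³·(0.88)·(0.73)² / ((0.56)³·(0.014)³·(0.10)³) = 7800
Qₚ = 7800 = Kₚ, so the system is already at equilibrium.

neither direction; the system is at equilibrium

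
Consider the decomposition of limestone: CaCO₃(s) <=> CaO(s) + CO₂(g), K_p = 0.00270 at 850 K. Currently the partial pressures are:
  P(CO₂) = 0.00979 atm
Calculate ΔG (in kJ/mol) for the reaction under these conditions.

ΔG = 9.10 kJ/mol

(CaCO₃, CaO are pure solids — omitted from Q_p.)
Q_p = P(CO₂) = 0.00979
ΔG = RT ln(Q_p/K_p) = (8.314 J mol⁻¹ K⁻¹)(850 K) × ln(0.00979/0.00270)
   = (7.067 kJ/mol)(1.288) = 9.10 kJ/mol
ΔG > 0, so the forward reaction is non-spontaneous (proceeds in reverse).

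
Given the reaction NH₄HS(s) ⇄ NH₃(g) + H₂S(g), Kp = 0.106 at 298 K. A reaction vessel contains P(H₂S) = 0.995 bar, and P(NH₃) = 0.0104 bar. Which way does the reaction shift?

in the forward direction

(NH₄HS is a pure solid — omitted from Qp.)
Qp = P(NH₃)·P(H₂S) = (0.0104)·(0.995) = 0.0103
Qp = 0.0103 < Kp = 0.106, so the forward reaction proceeds.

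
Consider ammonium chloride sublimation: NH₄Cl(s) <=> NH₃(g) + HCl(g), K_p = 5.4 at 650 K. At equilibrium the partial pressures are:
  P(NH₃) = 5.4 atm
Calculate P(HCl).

(NH₄Cl is a pure solid — omitted from K_p.)
At equilibrium, K_p = P(NH₃)·P(HCl) = 5.4.
(5.4)·(P(HCl)) = 5.4
P(HCl) = 1.00 = 1.0 atm

P(HCl) = 1.0 atm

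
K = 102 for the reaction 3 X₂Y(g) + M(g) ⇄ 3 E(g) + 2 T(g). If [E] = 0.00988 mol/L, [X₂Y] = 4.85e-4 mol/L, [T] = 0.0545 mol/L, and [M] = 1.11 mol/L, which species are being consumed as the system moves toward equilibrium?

X₂Y, M (reactants)

Q = [E]³·[T]² / ([X₂Y]³·[M]) = (0.00988)³·(0.0545)² / ((4.85e-4)³·(1.11)) = 22.6
Q = 22.6 < K = 102: net forward reaction.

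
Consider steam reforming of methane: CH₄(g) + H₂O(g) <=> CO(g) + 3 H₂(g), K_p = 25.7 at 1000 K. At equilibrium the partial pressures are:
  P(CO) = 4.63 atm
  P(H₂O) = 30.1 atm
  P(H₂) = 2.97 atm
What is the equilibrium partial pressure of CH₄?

At equilibrium, K_p = P(CO)·P(H₂)³ / (P(CH₄)·P(H₂O)) = 25.7.
(4.63)·(2.97)³ / ((P(CH₄))·(30.1)) = 25.7
P(CH₄) = 0.157 atm

P(CH₄) = 0.157 atm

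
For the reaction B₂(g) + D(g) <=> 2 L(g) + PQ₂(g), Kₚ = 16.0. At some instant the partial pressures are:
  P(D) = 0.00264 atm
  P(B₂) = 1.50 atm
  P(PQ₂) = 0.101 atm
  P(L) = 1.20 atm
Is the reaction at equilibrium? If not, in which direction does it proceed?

Qₚ = P(L)²·P(PQ₂) / (P(B₂)·P(D)) = (1.20)²·(0.101) / ((1.50)·(0.00264)) = 36.7
Qₚ = 36.7 > Kₚ = 16.0, so the reverse reaction proceeds.

in the reverse direction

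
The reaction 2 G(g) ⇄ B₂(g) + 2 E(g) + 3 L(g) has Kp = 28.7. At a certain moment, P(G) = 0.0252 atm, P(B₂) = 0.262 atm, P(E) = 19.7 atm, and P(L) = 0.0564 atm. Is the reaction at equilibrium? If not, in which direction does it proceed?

Qp = P(B₂)·P(E)²·P(L)³ / P(G)² = (0.262)·(19.7)²·(0.0564)³ / (0.0252)² = 28.7
Qp = 28.7 = Kp, so the system is already at equilibrium.

neither direction; the system is at equilibrium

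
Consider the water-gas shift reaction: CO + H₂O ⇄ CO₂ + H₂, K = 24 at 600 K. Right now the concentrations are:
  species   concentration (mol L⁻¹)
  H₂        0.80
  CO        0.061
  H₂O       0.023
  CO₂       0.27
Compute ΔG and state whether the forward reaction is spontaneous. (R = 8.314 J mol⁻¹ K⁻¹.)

ΔG = 9.27 kJ/mol; the forward reaction is non-spontaneous

Q = [CO₂]·[H₂] / ([CO]·[H₂O]) = (0.27)·(0.80) / ((0.061)·(0.023)) = 154
ΔG = RT ln(Q/K) = (8.314 J mol⁻¹ K⁻¹)(600 K) × ln(154/24)
   = (4.988 kJ/mol)(1.859) = 9.27 kJ/mol
ΔG > 0, so the forward reaction is non-spontaneous (proceeds in reverse).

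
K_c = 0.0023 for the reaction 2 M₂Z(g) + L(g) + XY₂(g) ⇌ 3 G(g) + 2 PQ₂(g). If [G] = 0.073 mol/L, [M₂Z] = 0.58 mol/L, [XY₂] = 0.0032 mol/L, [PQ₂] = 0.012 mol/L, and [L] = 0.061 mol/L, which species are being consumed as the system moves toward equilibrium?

M₂Z, L, XY₂ (reactants)

Q_c = [G]³·[PQ₂]² / ([M₂Z]²·[L]·[XY₂]) = (0.073)³·(0.012)² / ((0.58)²·(0.061)·(0.0032)) = 8.5e-4
Q_c = 8.5e-4 < K_c = 0.0023: net forward reaction.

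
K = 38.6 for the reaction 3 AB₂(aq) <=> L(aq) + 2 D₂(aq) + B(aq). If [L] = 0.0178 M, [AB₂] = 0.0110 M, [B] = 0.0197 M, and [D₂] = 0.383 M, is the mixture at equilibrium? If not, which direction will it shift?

Q = [L]·[D₂]²·[B] / [AB₂]³ = (0.0178)·(0.383)²·(0.0197) / (0.0110)³ = 38.6
Q = 38.6 = K; the system is at equilibrium.

yes, at equilibrium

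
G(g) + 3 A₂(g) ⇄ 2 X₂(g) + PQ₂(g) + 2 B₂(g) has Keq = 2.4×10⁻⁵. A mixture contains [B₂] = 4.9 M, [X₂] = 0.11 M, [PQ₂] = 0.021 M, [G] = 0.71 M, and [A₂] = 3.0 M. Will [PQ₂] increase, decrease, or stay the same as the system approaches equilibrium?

Q = [X₂]²·[PQ₂]·[B₂]² / ([G]·[A₂]³) = (0.11)²·(0.021)·(4.9)² / ((0.71)·(3.0)³) = 3.2×10⁻⁴
Q = 3.2×10⁻⁴ > Keq = 2.4×10⁻⁵: net reverse reaction.
PQ₂ is a product, so it decreases.

decrease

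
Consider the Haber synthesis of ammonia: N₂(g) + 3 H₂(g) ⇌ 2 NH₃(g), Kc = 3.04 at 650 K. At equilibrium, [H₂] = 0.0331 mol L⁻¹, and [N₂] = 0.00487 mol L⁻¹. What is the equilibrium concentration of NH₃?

At equilibrium, Kc = [NH₃]² / ([N₂]·[H₂]³) = 3.04.
([NH₃])² / ((0.00487)·(0.0331)³) = 3.04
[NH₃]² = 5.37×10⁻⁷ ⇒ [NH₃] = 7.33×10⁻⁴ mol L⁻¹

[NH₃] = 7.33×10⁻⁴ mol L⁻¹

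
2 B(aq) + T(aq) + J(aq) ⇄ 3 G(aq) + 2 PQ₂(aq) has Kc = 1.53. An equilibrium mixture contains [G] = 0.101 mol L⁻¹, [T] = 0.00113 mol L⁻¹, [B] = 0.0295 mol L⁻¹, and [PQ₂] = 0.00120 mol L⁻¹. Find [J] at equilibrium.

[J] = 9.86×10⁻⁴ mol L⁻¹

At equilibrium, Kc = [G]³·[PQ₂]² / ([B]²·[T]·[J]) = 1.53.
(0.101)³·(0.00120)² / ((0.0295)²·(0.00113)·([J])) = 1.53
[J] = 9.86×10⁻⁴ mol L⁻¹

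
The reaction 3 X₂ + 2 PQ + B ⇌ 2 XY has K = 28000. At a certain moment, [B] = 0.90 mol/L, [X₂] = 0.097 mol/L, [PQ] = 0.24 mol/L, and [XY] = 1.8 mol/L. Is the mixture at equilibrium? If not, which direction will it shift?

Q = [XY]² / ([X₂]³·[PQ]²·[B]) = (1.8)² / ((0.097)³·(0.24)²·(0.90)) = 68000
Q = 68000 > K = 28000: net reverse reaction.

no; Q > K, reaction proceeds in reverse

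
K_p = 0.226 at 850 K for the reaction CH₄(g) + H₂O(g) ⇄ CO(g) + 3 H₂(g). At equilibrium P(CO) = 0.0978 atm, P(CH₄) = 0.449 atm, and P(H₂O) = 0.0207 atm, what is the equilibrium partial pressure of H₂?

P(H₂) = 0.278 atm

At equilibrium, K_p = P(CO)·P(H₂)³ / (P(CH₄)·P(H₂O)) = 0.226.
(0.0978)·(P(H₂))³ / ((0.449)·(0.0207)) = 0.226
P(H₂)³ = 0.0215 ⇒ P(H₂) = 0.278 atm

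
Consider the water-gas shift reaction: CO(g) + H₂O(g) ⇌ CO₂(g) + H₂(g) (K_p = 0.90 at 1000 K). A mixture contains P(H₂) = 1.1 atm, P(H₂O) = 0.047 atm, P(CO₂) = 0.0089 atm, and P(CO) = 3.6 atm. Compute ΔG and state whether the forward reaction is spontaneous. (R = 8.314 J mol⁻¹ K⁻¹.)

ΔG = -22.8 kJ/mol; the forward reaction is spontaneous

Q_p = P(CO₂)·P(H₂) / (P(CO)·P(H₂O)) = (0.0089)·(1.1) / ((3.6)·(0.047)) = 0.0579
ΔG = RT ln(Q_p/K_p) = (8.314 J mol⁻¹ K⁻¹)(1000 K) × ln(0.0579/0.90)
   = (8.314 kJ/mol)(-2.744) = -22.8 kJ/mol
ΔG < 0, so the forward reaction is spontaneous (proceeds forward).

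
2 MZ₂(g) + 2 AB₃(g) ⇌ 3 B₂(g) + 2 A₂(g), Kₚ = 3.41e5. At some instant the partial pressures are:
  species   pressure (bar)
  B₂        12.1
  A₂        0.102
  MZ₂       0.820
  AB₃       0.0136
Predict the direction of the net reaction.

forward (toward products)

Qₚ = P(B₂)³·P(A₂)² / (P(MZ₂)²·P(AB₃)²) = (12.1)³·(0.102)² / ((0.820)²·(0.0136)²) = 1.48e5
Qₚ = 1.48e5 < Kₚ = 3.41e5, so the forward reaction proceeds.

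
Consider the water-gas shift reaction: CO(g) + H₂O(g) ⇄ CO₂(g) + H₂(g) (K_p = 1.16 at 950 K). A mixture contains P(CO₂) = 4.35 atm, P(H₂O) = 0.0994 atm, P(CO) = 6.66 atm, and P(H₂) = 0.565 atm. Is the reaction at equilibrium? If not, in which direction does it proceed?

in the reverse direction

Q_p = P(CO₂)·P(H₂) / (P(CO)·P(H₂O)) = (4.35)·(0.565) / ((6.66)·(0.0994)) = 3.71
Q_p = 3.71 > K_p = 1.16, so the reverse reaction proceeds.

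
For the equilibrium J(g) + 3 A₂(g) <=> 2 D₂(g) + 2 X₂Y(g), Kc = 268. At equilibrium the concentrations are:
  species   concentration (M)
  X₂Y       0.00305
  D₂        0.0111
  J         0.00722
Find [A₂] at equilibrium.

At equilibrium, Kc = [D₂]²·[X₂Y]² / ([J]·[A₂]³) = 268.
(0.0111)²·(0.00305)² / ((0.00722)·([A₂])³) = 268
[A₂]³ = 5.92×10⁻¹⁰ ⇒ [A₂] = 8.40×10⁻⁴ M

[A₂] = 8.40×10⁻⁴ M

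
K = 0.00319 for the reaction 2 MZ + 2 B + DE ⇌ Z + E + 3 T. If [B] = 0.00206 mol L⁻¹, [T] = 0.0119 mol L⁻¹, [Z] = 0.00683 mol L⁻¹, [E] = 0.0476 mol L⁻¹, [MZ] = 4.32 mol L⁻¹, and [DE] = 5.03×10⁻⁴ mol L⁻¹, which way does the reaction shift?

toward reactants

Q = [Z]·[E]·[T]³ / ([MZ]²·[B]²·[DE]) = (0.00683)·(0.0476)·(0.0119)³ / ((4.32)²·(0.00206)²·(5.03×10⁻⁴)) = 0.0138
Q = 0.0138 > K = 0.00319, so the reverse reaction proceeds.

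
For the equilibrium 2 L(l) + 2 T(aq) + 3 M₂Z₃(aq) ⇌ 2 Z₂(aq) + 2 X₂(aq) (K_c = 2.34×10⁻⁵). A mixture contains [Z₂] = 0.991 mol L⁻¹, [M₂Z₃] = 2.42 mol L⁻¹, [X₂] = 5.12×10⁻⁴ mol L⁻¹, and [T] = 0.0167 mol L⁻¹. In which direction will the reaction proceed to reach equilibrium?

to the left

(L is a pure liquid — omitted from Q_c.)
Q_c = [Z₂]²·[X₂]² / ([T]²·[M₂Z₃]³) = (0.991)²·(5.12×10⁻⁴)² / ((0.0167)²·(2.42)³) = 6.51×10⁻⁵
Q_c = 6.51×10⁻⁵ > K_c = 2.34×10⁻⁵, so the reverse reaction proceeds.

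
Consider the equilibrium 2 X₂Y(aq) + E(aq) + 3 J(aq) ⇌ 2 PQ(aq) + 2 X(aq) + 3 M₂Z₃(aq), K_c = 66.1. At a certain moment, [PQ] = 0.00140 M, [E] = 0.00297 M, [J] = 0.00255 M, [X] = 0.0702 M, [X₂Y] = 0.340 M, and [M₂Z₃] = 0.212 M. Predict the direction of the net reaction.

Q_c = [PQ]²·[X]²·[M₂Z₃]³ / ([X₂Y]²·[E]·[J]³) = (0.00140)²·(0.0702)²·(0.212)³ / ((0.340)²·(0.00297)·(0.00255)³) = 16.2
Q_c = 16.2 < K_c = 66.1, so the forward reaction proceeds.

forward (toward products)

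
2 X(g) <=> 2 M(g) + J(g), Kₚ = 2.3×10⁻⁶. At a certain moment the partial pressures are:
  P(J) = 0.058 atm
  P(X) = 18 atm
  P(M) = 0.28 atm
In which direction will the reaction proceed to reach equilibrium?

Qₚ = P(M)²·P(J) / P(X)² = (0.28)²·(0.058) / (18)² = 1.4×10⁻⁵
Qₚ = 1.4×10⁻⁵ > Kₚ = 2.3×10⁻⁶, so the reverse reaction proceeds.

to the left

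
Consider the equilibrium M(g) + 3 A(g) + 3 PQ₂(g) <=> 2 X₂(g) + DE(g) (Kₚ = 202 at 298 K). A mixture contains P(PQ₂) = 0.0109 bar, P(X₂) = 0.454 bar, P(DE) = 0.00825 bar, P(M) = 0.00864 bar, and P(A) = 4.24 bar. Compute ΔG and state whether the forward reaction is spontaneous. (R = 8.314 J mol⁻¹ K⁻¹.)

Qₚ = P(X₂)²·P(DE) / (P(M)·P(A)³·P(PQ₂)³) = (0.454)²·(0.00825) / ((0.00864)·(4.24)³·(0.0109)³) = 1990
ΔG = RT ln(Qₚ/Kₚ) = (8.314 J mol⁻¹ K⁻¹)(298 K) × ln(1990/202)
   = (2.478 kJ/mol)(2.288) = 5.67 kJ/mol
ΔG > 0, so the forward reaction is non-spontaneous (proceeds in reverse).

ΔG = 5.67 kJ/mol; the forward reaction is non-spontaneous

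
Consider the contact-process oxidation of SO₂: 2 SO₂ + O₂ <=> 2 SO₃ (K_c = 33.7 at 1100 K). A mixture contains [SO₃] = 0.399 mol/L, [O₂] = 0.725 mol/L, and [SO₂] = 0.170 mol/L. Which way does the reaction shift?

to the right

Q_c = [SO₃]² / ([SO₂]²·[O₂]) = (0.399)² / ((0.170)²·(0.725)) = 7.60
Q_c = 7.60 < K_c = 33.7, so the forward reaction proceeds.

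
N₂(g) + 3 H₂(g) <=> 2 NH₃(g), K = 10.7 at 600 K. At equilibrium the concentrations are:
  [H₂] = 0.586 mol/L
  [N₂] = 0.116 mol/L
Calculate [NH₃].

[NH₃] = 0.500 mol/L

At equilibrium, K = [NH₃]² / ([N₂]·[H₂]³) = 10.7.
([NH₃])² / ((0.116)·(0.586)³) = 10.7
[NH₃]² = 0.250 ⇒ [NH₃] = 0.500 mol/L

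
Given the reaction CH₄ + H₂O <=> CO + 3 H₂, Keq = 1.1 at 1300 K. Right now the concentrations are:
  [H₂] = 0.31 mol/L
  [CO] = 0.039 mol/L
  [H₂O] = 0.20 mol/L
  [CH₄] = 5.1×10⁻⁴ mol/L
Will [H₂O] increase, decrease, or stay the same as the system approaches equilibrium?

Q = [CO]·[H₂]³ / ([CH₄]·[H₂O]) = (0.039)·(0.31)³ / ((5.1×10⁻⁴)·(0.20)) = 11
Q = 11 > Keq = 1.1: net reverse reaction.
H₂O is a reactant, so it increases.

increase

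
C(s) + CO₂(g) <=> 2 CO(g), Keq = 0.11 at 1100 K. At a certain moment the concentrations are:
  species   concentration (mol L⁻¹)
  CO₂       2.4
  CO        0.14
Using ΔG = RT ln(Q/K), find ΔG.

(C is a pure solid — omitted from Q.)
Q = [CO]² / [CO₂] = (0.14)² / (2.4) = 0.00817
ΔG = RT ln(Q/Keq) = (8.314 J mol⁻¹ K⁻¹)(1100 K) × ln(0.00817/0.11)
   = (9.145 kJ/mol)(-2.600) = -23.8 kJ/mol
ΔG < 0, so the forward reaction is spontaneous (proceeds forward).

ΔG = -23.8 kJ/mol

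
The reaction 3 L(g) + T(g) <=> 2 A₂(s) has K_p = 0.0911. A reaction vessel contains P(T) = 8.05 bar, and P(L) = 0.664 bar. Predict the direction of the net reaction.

to the left

(A₂ is a pure solid — omitted from Q_p.)
Q_p = 1 / (P(L)³·P(T)) = 1 / ((0.664)³·(8.05)) = 0.424
Q_p = 0.424 > K_p = 0.0911, so the reverse reaction proceeds.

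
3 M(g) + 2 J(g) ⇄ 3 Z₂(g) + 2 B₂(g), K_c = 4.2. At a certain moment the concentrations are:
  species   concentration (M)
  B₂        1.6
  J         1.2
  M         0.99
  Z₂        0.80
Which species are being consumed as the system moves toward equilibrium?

Q_c = [Z₂]³·[B₂]² / ([M]³·[J]²) = (0.80)³·(1.6)² / ((0.99)³·(1.2)²) = 0.94
Q_c = 0.94 < K_c = 4.2: net forward reaction.

M, J (reactants)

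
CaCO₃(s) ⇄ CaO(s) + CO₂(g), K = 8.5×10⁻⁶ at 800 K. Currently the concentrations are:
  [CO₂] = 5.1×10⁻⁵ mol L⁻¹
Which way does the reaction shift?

(CaCO₃, CaO are pure solids — omitted from Q.)
Q = [CO₂] = 5.1×10⁻⁵
Q = 5.1×10⁻⁵ > K = 8.5×10⁻⁶, so the reverse reaction proceeds.

toward reactants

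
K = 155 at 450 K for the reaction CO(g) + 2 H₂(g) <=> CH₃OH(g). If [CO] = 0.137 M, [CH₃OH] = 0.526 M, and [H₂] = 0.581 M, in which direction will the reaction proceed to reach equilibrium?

Q = [CH₃OH] / ([CO]·[H₂]²) = (0.526) / ((0.137)·(0.581)²) = 11.4
Q = 11.4 < K = 155, so the forward reaction proceeds.

in the forward direction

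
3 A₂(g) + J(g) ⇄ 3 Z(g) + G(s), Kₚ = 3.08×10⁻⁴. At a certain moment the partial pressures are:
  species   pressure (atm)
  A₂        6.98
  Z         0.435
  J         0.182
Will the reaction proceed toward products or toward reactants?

(G is a pure solid — omitted from Qₚ.)
Qₚ = P(Z)³ / (P(A₂)³·P(J)) = (0.435)³ / ((6.98)³·(0.182)) = 0.00133
Qₚ = 0.00133 > Kₚ = 3.08×10⁻⁴, so the reverse reaction proceeds.

toward reactants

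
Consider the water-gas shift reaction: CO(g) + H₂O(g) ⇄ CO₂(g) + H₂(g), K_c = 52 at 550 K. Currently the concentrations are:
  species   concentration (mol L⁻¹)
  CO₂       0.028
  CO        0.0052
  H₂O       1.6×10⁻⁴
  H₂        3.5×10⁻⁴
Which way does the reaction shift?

toward products

Q_c = [CO₂]·[H₂] / ([CO]·[H₂O]) = (0.028)·(3.5×10⁻⁴) / ((0.0052)·(1.6×10⁻⁴)) = 12
Q_c = 12 < K_c = 52, so the forward reaction proceeds.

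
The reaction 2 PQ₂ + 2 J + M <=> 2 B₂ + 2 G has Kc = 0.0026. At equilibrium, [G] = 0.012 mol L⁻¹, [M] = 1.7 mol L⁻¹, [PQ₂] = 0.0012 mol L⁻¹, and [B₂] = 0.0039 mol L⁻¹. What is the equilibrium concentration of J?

[J] = 0.59 mol L⁻¹

At equilibrium, Kc = [B₂]²·[G]² / ([PQ₂]²·[J]²·[M]) = 0.0026.
(0.0039)²·(0.012)² / ((0.0012)²·([J])²·(1.7)) = 0.0026
[J]² = 0.344 ⇒ [J] = 0.59 mol L⁻¹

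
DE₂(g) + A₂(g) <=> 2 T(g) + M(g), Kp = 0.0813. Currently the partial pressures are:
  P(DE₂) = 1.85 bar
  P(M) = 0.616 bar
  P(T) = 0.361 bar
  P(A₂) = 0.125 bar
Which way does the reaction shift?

Qp = P(T)²·P(M) / (P(DE₂)·P(A₂)) = (0.361)²·(0.616) / ((1.85)·(0.125)) = 0.347
Qp = 0.347 > Kp = 0.0813, so the reverse reaction proceeds.

to the left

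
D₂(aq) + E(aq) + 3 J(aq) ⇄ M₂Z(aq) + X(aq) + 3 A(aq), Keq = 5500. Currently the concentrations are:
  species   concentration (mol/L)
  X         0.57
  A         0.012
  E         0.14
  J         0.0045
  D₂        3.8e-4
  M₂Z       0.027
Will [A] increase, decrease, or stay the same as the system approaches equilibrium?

stay the same

Q = [M₂Z]·[X]·[A]³ / ([D₂]·[E]·[J]³) = (0.027)·(0.57)·(0.012)³ / ((3.8e-4)·(0.14)·(0.0045)³) = 5500
Q = 5500 = Keq; the system is at equilibrium.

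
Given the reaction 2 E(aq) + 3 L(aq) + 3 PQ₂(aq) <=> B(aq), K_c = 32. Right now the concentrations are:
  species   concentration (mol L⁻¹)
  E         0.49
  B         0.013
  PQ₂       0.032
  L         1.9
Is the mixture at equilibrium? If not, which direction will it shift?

no; Q > K, reaction proceeds in reverse

Q_c = [B] / ([E]²·[L]³·[PQ₂]³) = (0.013) / ((0.49)²·(1.9)³·(0.032)³) = 240
Q_c = 240 > K_c = 32: net reverse reaction.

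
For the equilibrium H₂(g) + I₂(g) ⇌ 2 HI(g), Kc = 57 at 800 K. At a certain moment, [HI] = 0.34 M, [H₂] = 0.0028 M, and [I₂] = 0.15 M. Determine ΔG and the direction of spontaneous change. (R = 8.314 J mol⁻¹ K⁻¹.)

Qc = [HI]² / ([H₂]·[I₂]) = (0.34)² / ((0.0028)·(0.15)) = 275
ΔG = RT ln(Qc/Kc) = (8.314 J mol⁻¹ K⁻¹)(800 K) × ln(275/57)
   = (6.651 kJ/mol)(1.574) = 10.5 kJ/mol
ΔG > 0, so the forward reaction is non-spontaneous (proceeds in reverse).

ΔG = 10.5 kJ/mol; the forward reaction is non-spontaneous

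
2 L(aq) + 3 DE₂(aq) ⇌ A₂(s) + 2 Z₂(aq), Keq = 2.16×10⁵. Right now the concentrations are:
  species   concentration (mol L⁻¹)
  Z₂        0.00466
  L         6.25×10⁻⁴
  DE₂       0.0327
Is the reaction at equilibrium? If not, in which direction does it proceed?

toward reactants

(A₂ is a pure solid — omitted from Q.)
Q = [Z₂]² / ([L]²·[DE₂]³) = (0.00466)² / ((6.25×10⁻⁴)²·(0.0327)³) = 1.59×10⁶
Q = 1.59×10⁶ > Keq = 2.16×10⁵, so the reverse reaction proceeds.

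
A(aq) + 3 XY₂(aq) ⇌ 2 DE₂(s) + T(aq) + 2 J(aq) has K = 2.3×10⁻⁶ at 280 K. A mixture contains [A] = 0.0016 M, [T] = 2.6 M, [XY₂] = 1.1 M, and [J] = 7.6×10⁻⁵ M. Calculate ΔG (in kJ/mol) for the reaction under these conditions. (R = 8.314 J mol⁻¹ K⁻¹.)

(DE₂ is a pure solid — omitted from Q.)
Q = [T]·[J]² / ([A]·[XY₂]³) = (2.6)·(7.6×10⁻⁵)² / ((0.0016)·(1.1)³) = 7.05×10⁻⁶
ΔG = RT ln(Q/K) = (8.314 J mol⁻¹ K⁻¹)(280 K) × ln(7.05×10⁻⁶/2.3×10⁻⁶)
   = (2.328 kJ/mol)(1.120) = 2.61 kJ/mol
ΔG > 0, so the forward reaction is non-spontaneous (proceeds in reverse).

ΔG = 2.61 kJ/mol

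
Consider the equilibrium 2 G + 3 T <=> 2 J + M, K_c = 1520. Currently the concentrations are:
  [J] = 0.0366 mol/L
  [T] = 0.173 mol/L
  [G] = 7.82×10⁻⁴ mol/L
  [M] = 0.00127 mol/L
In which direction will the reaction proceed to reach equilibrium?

Q_c = [J]²·[M] / ([G]²·[T]³) = (0.0366)²·(0.00127) / ((7.82×10⁻⁴)²·(0.173)³) = 537
Q_c = 537 < K_c = 1520, so the forward reaction proceeds.

to the right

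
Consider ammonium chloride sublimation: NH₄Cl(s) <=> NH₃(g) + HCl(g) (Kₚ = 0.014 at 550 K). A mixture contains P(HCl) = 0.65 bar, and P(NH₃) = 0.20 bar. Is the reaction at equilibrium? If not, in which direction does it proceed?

(NH₄Cl is a pure solid — omitted from Qₚ.)
Qₚ = P(NH₃)·P(HCl) = (0.20)·(0.65) = 0.13
Qₚ = 0.13 > Kₚ = 0.014, so the reverse reaction proceeds.

toward reactants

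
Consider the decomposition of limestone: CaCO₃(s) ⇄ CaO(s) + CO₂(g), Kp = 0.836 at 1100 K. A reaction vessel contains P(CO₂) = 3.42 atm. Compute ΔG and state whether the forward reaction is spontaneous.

(CaCO₃, CaO are pure solids — omitted from Qp.)
Qp = P(CO₂) = 3.42
ΔG = RT ln(Qp/Kp) = (8.314 J mol⁻¹ K⁻¹)(1100 K) × ln(3.42/0.836)
   = (9.145 kJ/mol)(1.409) = 12.9 kJ/mol
ΔG > 0, so the forward reaction is non-spontaneous (proceeds in reverse).

ΔG = 12.9 kJ/mol; the forward reaction is non-spontaneous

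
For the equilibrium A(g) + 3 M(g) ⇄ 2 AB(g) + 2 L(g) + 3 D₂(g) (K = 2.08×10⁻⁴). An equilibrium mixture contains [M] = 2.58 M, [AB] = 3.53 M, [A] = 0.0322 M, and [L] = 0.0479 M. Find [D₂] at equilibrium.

At equilibrium, K = [AB]²·[L]²·[D₂]³ / ([A]·[M]³) = 2.08×10⁻⁴.
(3.53)²·(0.0479)²·([D₂])³ / ((0.0322)·(2.58)³) = 2.08×10⁻⁴
[D₂]³ = 0.00402 ⇒ [D₂] = 0.159 M

[D₂] = 0.159 M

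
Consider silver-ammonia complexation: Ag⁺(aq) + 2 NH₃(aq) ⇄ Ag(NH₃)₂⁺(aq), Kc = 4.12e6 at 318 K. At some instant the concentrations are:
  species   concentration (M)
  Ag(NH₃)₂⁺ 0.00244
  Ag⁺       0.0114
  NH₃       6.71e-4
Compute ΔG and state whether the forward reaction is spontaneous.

Qc = [Ag(NH₃)₂⁺] / ([Ag⁺]·[NH₃]²) = (0.00244) / ((0.0114)·(6.71e-4)²) = 4.75e5
ΔG = RT ln(Qc/Kc) = (8.314 J mol⁻¹ K⁻¹)(318 K) × ln(4.75e5/4.12e6)
   = (2.644 kJ/mol)(-2.160) = -5.71 kJ/mol
ΔG < 0, so the forward reaction is spontaneous (proceeds forward).

ΔG = -5.71 kJ/mol; the forward reaction is spontaneous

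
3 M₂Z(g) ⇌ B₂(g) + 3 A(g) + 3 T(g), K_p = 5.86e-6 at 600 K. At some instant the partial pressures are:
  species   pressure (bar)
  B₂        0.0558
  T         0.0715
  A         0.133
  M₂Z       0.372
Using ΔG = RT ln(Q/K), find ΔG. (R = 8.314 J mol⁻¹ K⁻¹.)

Q_p = P(B₂)·P(A)³·P(T)³ / P(M₂Z)³ = (0.0558)·(0.133)³·(0.0715)³ / (0.372)³ = 9.32e-7
ΔG = RT ln(Q_p/K_p) = (8.314 J mol⁻¹ K⁻¹)(600 K) × ln(9.32e-7/5.86e-6)
   = (4.988 kJ/mol)(-1.839) = -9.17 kJ/mol
ΔG < 0, so the forward reaction is spontaneous (proceeds forward).

ΔG = -9.17 kJ/mol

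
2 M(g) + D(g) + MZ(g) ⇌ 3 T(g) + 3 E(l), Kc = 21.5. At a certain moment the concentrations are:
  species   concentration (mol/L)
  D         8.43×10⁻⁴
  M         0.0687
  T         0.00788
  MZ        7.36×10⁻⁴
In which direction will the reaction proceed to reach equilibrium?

(E is a pure liquid — omitted from Qc.)
Qc = [T]³ / ([M]²·[D]·[MZ]) = (0.00788)³ / ((0.0687)²·(8.43×10⁻⁴)·(7.36×10⁻⁴)) = 167
Qc = 167 > Kc = 21.5, so the reverse reaction proceeds.

reverse (toward reactants)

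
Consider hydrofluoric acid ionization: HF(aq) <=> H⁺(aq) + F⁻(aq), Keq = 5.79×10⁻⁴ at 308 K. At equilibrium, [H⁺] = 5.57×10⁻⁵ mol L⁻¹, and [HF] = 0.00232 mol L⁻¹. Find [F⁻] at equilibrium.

At equilibrium, Keq = [H⁺]·[F⁻] / [HF] = 5.79×10⁻⁴.
(5.57×10⁻⁵)·([F⁻]) / (0.00232) = 5.79×10⁻⁴
[F⁻] = 0.0241 mol L⁻¹

[F⁻] = 0.0241 mol L⁻¹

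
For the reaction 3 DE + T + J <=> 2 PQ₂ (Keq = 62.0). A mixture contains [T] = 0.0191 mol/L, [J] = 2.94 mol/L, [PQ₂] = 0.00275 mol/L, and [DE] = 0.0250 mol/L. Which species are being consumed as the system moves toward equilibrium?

DE, T, J (reactants)

Q = [PQ₂]² / ([DE]³·[T]·[J]) = (0.00275)² / ((0.0250)³·(0.0191)·(2.94)) = 8.62
Q = 8.62 < Keq = 62.0: net forward reaction.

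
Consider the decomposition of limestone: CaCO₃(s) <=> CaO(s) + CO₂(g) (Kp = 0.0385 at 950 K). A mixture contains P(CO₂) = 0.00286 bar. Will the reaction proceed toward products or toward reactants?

(CaCO₃, CaO are pure solids — omitted from Qp.)
Qp = P(CO₂) = 0.00286
Qp = 0.00286 < Kp = 0.0385, so the forward reaction proceeds.

to the right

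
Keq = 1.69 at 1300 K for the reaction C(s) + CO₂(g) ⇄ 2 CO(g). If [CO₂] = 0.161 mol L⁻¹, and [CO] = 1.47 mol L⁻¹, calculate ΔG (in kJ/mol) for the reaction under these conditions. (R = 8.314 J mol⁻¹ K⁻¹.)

ΔG = 22.4 kJ/mol

(C is a pure solid — omitted from Q.)
Q = [CO]² / [CO₂] = (1.47)² / (0.161) = 13.4
ΔG = RT ln(Q/Keq) = (8.314 J mol⁻¹ K⁻¹)(1300 K) × ln(13.4/1.69)
   = (10.81 kJ/mol)(2.071) = 22.4 kJ/mol
ΔG > 0, so the forward reaction is non-spontaneous (proceeds in reverse).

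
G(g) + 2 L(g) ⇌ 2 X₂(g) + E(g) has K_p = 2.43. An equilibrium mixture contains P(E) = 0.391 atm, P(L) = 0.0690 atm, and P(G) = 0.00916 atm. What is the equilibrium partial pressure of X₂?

At equilibrium, K_p = P(X₂)²·P(E) / (P(G)·P(L)²) = 2.43.
(P(X₂))²·(0.391) / ((0.00916)·(0.0690)²) = 2.43
P(X₂)² = 2.71×10⁻⁴ ⇒ P(X₂) = 0.0165 atm

P(X₂) = 0.0165 atm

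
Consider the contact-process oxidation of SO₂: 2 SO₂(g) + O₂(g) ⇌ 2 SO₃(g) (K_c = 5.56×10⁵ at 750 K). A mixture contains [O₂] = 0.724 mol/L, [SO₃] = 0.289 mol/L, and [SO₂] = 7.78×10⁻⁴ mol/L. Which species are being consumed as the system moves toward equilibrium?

SO₂, O₂ (reactants)

Q_c = [SO₃]² / ([SO₂]²·[O₂]) = (0.289)² / ((7.78×10⁻⁴)²·(0.724)) = 1.91×10⁵
Q_c = 1.91×10⁵ < K_c = 5.56×10⁵: net forward reaction.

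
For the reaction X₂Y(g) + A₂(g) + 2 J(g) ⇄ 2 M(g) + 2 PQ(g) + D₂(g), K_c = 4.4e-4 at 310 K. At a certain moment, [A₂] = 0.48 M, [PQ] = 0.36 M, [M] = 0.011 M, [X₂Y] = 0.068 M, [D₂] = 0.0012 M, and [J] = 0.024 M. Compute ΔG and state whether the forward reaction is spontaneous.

ΔG = 2.12 kJ/mol; the forward reaction is non-spontaneous

Q_c = [M]²·[PQ]²·[D₂] / ([X₂Y]·[A₂]·[J]²) = (0.011)²·(0.36)²·(0.0012) / ((0.068)·(0.48)·(0.024)²) = 0.00100
ΔG = RT ln(Q_c/K_c) = (8.314 J mol⁻¹ K⁻¹)(310 K) × ln(0.00100/4.4e-4)
   = (2.577 kJ/mol)(0.8210) = 2.12 kJ/mol
ΔG > 0, so the forward reaction is non-spontaneous (proceeds in reverse).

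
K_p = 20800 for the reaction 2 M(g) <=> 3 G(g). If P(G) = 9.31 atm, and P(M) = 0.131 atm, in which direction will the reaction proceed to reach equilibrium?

toward reactants

Q_p = P(G)³ / P(M)² = (9.31)³ / (0.131)² = 47000
Q_p = 47000 > K_p = 20800, so the reverse reaction proceeds.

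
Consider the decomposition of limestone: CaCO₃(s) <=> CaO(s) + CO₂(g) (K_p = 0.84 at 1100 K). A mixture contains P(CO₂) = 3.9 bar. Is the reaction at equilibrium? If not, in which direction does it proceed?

(CaCO₃, CaO are pure solids — omitted from Q_p.)
Q_p = P(CO₂) = 3.9
Q_p = 3.9 > K_p = 0.84, so the reverse reaction proceeds.

reverse (toward reactants)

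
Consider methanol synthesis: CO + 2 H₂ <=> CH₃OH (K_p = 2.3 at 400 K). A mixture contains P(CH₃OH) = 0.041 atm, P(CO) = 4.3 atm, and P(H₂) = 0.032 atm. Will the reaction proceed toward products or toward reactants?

in the reverse direction

Q_p = P(CH₃OH) / (P(CO)·P(H₂)²) = (0.041) / ((4.3)·(0.032)²) = 9.3
Q_p = 9.3 > K_p = 2.3, so the reverse reaction proceeds.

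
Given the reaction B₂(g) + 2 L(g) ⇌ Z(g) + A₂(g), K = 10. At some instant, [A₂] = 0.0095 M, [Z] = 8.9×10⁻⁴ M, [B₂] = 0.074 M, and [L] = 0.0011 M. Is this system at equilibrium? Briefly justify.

no; Q > K, reaction proceeds in reverse

Q = [Z]·[A₂] / ([B₂]·[L]²) = (8.9×10⁻⁴)·(0.0095) / ((0.074)·(0.0011)²) = 94
Q = 94 > K = 10: net reverse reaction.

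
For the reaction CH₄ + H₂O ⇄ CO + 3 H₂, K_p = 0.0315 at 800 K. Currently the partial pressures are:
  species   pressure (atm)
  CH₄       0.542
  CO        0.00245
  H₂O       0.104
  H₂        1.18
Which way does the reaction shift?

toward reactants

Q_p = P(CO)·P(H₂)³ / (P(CH₄)·P(H₂O)) = (0.00245)·(1.18)³ / ((0.542)·(0.104)) = 0.0714
Q_p = 0.0714 > K_p = 0.0315, so the reverse reaction proceeds.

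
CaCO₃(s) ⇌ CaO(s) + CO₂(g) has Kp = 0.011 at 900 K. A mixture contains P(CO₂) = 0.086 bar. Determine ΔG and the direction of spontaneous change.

(CaCO₃, CaO are pure solids — omitted from Qp.)
Qp = P(CO₂) = 0.0860
ΔG = RT ln(Qp/Kp) = (8.314 J mol⁻¹ K⁻¹)(900 K) × ln(0.0860/0.011)
   = (7.483 kJ/mol)(2.056) = 15.4 kJ/mol
ΔG > 0, so the forward reaction is non-spontaneous (proceeds in reverse).

ΔG = 15.4 kJ/mol; the forward reaction is non-spontaneous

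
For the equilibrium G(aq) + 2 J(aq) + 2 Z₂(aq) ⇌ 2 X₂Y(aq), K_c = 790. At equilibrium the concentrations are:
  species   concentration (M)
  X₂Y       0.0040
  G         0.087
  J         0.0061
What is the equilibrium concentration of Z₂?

[Z₂] = 0.079 M

At equilibrium, K_c = [X₂Y]² / ([G]·[J]²·[Z₂]²) = 790.
(0.0040)² / ((0.087)·(0.0061)²·([Z₂])²) = 790
[Z₂]² = 0.00626 ⇒ [Z₂] = 0.079 M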